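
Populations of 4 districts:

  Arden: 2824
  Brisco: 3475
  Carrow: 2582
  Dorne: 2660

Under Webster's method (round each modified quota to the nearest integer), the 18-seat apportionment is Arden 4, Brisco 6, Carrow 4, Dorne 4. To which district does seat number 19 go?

Arden

Priority for the next seat is population ÷ (current seats + 0.5).
Priorities: Arden 627.556, Brisco 534.615, Carrow 573.778, Dorne 591.111.
Highest priority: Arden.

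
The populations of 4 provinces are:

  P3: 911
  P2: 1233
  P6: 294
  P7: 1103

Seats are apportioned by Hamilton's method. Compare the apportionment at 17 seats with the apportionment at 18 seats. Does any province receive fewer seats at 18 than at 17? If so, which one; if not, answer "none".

At 17 seats: P3 4, P2 6, P6 2, P7 5.
At 18 seats: P3 5, P2 6, P6 1, P7 6.
P6 drops from 2 to 1.

P6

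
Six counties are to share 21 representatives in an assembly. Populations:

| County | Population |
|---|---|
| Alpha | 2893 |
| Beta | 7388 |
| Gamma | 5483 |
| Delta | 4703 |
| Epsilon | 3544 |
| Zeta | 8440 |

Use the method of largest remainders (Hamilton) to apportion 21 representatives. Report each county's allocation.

Alpha=2; Beta=5; Gamma=4; Delta=3; Epsilon=2; Zeta=5

Total 32451; standard divisor 32451/21 ≈ 1545.286.
Standard quotas: Alpha 1.8721, Beta 4.7810, Gamma 3.5482, Delta 3.0435, Epsilon 2.2934, Zeta 5.4618.
Lower quotas: Alpha 1, Beta 4, Gamma 3, Delta 3, Epsilon 2, Zeta 5 (sum 18, leaving 3 seats).
Remainders in descending order: Alpha 0.8721, Beta 0.7810, Gamma 0.5482, Zeta 0.4618, Epsilon 0.2934, Delta 0.0435.
Largest remainders: Alpha, Beta, Gamma receive the extra seats.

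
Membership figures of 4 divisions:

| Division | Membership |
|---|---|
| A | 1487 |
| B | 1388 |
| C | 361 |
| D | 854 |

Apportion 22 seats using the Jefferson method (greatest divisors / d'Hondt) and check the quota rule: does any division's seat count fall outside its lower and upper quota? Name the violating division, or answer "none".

none

Standard quotas: A 7.999, B 7.466, C 1.942, D 4.594.
Jefferson allocation: A 8, B 8, C 2, D 4.
Every allocation lies between the lower and upper quota.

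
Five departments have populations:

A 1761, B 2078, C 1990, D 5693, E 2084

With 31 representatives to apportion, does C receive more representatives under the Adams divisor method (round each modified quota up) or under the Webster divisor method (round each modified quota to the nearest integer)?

Adams: A 4, B 5, C 5, D 12, E 5.
Webster: A 4, B 5, C 4, D 13, E 5.
C gets 5 under Adams and 4 under Webster.

Adams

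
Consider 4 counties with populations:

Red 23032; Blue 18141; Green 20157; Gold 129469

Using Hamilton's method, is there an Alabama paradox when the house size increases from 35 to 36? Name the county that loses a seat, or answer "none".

none

At 35 seats: Red 4, Blue 3, Green 4, Gold 24.
At 36 seats: Red 4, Blue 3, Green 4, Gold 25.
No county's allocation decreased.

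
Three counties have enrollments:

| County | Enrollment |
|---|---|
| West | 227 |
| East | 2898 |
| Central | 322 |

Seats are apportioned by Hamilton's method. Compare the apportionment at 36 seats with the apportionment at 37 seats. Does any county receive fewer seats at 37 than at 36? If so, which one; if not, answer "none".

At 36 seats: West 3, East 30, Central 3.
At 37 seats: West 2, East 31, Central 4.
West drops from 3 to 2.

West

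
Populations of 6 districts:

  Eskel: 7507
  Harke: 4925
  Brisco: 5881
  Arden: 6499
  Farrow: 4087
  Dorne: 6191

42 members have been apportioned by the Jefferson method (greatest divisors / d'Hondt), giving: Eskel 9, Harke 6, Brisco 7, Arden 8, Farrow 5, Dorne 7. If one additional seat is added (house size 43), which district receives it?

Priority for the next seat is population ÷ (current seats + 1).
Priorities: Eskel 750.700, Harke 703.571, Brisco 735.125, Arden 722.111, Farrow 681.167, Dorne 773.875.
Highest priority: Dorne.

Dorne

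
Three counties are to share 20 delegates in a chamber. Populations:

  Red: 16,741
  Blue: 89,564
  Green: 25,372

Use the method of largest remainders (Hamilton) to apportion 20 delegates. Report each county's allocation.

Red: 2; Blue: 14; Green: 4

Standard divisor: 131677 ÷ 20 ≈ 6583.85.
Standard quotas: Red 2.5427, Blue 13.6036, Green 3.8537.
Lower quotas: Red 2, Blue 13, Green 3 (sum 18, leaving 2 seats).
Remainders in descending order: Green 0.8537, Blue 0.6036, Red 0.5427.
The surplus seats go to Green, Blue.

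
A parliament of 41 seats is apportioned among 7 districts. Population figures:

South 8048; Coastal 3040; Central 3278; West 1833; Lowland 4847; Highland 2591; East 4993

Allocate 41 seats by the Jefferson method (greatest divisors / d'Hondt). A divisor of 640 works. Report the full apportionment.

With modified divisor 640: modified quotas South 12.575, Coastal 4.750, Central 5.122, West 2.864, Lowland 7.573, Highland 4.048, East 7.802.
Rounding down: South 12, Coastal 4, Central 5, West 2, Lowland 7, Highland 4, East 7 (total 41).

South 12, Coastal 4, Central 5, West 2, Lowland 7, Highland 4, East 7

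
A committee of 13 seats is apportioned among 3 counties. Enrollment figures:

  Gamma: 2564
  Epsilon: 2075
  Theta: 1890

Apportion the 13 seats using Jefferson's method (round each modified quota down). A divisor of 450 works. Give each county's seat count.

With modified divisor 450: modified quotas Gamma 5.698, Epsilon 4.611, Theta 4.200.
Rounding down: Gamma 5, Epsilon 4, Theta 4 (total 13).

Gamma=5, Epsilon=4, Theta=4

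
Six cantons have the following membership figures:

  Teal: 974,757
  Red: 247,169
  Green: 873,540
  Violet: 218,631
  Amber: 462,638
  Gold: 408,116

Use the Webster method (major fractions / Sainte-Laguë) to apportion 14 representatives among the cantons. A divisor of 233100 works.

With modified divisor 233100: modified quotas Teal 4.182, Red 1.060, Green 3.747, Violet 0.938, Amber 1.985, Gold 1.751.
Rounding to the nearest integer: Teal 4, Red 1, Green 4, Violet 1, Amber 2, Gold 2 (total 14).

Teal: 4, Red: 1, Green: 4, Violet: 1, Amber: 2, Gold: 2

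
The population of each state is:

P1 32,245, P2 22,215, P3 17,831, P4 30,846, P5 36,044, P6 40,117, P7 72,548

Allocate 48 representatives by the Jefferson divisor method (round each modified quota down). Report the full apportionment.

Standard divisor 251846/48 ≈ 5246.792; standard quotas: P1 6.146, P2 4.234, P3 3.398, P4 5.879, P5 6.870, P6 7.646, P7 13.827.
Rounding down gives 6, 4, 3, 5, 6, 7, 13 = 44 seats, so the divisor must be adjusted.
With modified divisor 4900: modified quotas P1 6.581, P2 4.534, P3 3.639, P4 6.295, P5 7.356, P6 8.187, P7 14.806.
Rounding down: P1 6, P2 4, P3 3, P4 6, P5 7, P6 8, P7 14 (total 48).

P1 6; P2 4; P3 3; P4 6; P5 7; P6 8; P7 14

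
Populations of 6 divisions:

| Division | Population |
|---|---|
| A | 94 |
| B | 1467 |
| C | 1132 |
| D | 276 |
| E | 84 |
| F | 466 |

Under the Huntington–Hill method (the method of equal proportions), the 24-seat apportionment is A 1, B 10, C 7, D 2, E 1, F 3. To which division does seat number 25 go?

Priority for the next seat is population ÷ (√(s·(s+1))).
Priorities: A 66.468, B 139.873, C 151.270, D 112.677, E 59.397, F 134.523.
Highest priority: C.

C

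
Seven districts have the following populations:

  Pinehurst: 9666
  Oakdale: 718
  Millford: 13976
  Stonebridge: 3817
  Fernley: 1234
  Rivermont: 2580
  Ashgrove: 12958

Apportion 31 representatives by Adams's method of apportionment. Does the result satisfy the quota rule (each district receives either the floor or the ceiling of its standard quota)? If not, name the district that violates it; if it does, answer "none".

Standard quotas: Pinehurst 6.666, Oakdale 0.495, Millford 9.639, Stonebridge 2.632, Fernley 0.851, Rivermont 1.779, Ashgrove 8.937.
Adams allocation: Pinehurst 6, Oakdale 1, Millford 9, Stonebridge 3, Fernley 1, Rivermont 2, Ashgrove 9.
Every allocation lies between the lower and upper quota.

none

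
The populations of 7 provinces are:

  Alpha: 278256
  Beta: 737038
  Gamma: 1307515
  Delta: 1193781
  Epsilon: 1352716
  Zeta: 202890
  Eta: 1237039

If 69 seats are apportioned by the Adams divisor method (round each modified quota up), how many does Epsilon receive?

Standard divisor 6309235/69 ≈ 91438.188; standard quotas: Alpha 3.043, Beta 8.061, Gamma 14.299, Delta 13.056, Epsilon 14.794, Zeta 2.219, Eta 13.529.
Rounding up gives 4, 9, 15, 14, 15, 3, 14 = 74 seats, so the divisor must be adjusted.
With modified divisor 95900: modified quotas Alpha 2.902, Beta 7.685, Gamma 13.634, Delta 12.448, Epsilon 14.105, Zeta 2.116, Eta 12.899.
Rounding up: Alpha 3, Beta 8, Gamma 14, Delta 13, Epsilon 15, Zeta 3, Eta 13 (total 69).
Epsilon receives 15.

15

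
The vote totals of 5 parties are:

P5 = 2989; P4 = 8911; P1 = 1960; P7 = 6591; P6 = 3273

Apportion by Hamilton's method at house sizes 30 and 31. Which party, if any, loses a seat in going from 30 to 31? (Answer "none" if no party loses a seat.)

At 30 seats: P5 4, P4 11, P1 3, P7 8, P6 4.
At 31 seats: P5 4, P4 12, P1 2, P7 9, P6 4.
P1 drops from 3 to 2.

P1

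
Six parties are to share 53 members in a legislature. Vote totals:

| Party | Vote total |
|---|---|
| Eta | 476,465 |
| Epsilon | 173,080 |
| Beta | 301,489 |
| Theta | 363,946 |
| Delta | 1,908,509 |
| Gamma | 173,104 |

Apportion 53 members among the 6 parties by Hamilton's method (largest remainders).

Total 3396593; standard divisor 3396593/53 ≈ 64086.66.
Standard quotas: Eta 7.4347, Epsilon 2.7007, Beta 4.7044, Theta 5.6790, Delta 29.7801, Gamma 2.7011.
Lower quotas: Eta 7, Epsilon 2, Beta 4, Theta 5, Delta 29, Gamma 2 (sum 49, leaving 4 seats).
Remainders in descending order: Delta 0.7801, Beta 0.7044, Gamma 0.7011, Epsilon 0.7007, Theta 0.6790, Eta 0.4347.
Largest remainders: Delta, Beta, Gamma, Epsilon receive the extra seats.

Eta=7, Epsilon=3, Beta=5, Theta=5, Delta=30, Gamma=3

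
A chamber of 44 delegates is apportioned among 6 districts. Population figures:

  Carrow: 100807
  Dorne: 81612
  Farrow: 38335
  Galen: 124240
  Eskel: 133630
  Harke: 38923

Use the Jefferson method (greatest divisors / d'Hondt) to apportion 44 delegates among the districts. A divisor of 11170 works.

With modified divisor 11170: modified quotas Carrow 9.025, Dorne 7.306, Farrow 3.432, Galen 11.123, Eskel 11.963, Harke 3.485.
Rounding down: Carrow 9, Dorne 7, Farrow 3, Galen 11, Eskel 11, Harke 3 (total 44).

Carrow 9, Dorne 7, Farrow 3, Galen 11, Eskel 11, Harke 3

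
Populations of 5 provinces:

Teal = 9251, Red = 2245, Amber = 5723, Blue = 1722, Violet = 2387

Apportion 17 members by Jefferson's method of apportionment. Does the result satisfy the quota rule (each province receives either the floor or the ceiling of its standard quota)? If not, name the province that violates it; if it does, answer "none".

Standard quotas: Teal 7.374, Red 1.789, Amber 4.562, Blue 1.373, Violet 1.903.
Jefferson allocation: Teal 8, Red 1, Amber 5, Blue 1, Violet 2.
Every allocation lies between the lower and upper quota.

none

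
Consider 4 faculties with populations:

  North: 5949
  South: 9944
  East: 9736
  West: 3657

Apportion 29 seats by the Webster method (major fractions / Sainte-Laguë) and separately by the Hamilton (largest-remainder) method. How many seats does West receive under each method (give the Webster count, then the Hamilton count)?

4 and 3

Webster: North 6, South 10, East 9, West 4.
Hamilton: North 6, South 10, East 10, West 3.
West gets 4 under Webster and 3 under Hamilton.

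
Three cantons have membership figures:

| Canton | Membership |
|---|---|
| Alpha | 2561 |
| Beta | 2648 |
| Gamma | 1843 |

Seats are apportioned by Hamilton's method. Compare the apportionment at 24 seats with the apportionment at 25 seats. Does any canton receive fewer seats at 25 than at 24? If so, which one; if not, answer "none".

none

At 24 seats: Alpha 9, Beta 9, Gamma 6.
At 25 seats: Alpha 9, Beta 9, Gamma 7.
No canton's allocation decreased.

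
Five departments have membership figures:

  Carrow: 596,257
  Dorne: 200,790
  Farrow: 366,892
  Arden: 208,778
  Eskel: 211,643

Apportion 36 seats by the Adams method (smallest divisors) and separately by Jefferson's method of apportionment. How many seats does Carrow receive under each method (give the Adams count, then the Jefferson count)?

13 and 14

Adams: Carrow 13, Dorne 5, Farrow 8, Arden 5, Eskel 5.
Jefferson: Carrow 14, Dorne 4, Farrow 8, Arden 5, Eskel 5.
Carrow gets 13 under Adams and 14 under Jefferson.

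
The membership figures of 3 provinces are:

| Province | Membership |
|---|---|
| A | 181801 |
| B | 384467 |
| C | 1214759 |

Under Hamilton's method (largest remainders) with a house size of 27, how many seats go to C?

Total 1781027; standard divisor 1781027/27 ≈ 65963.963.
Standard quotas: A 2.7561, B 5.8284, C 18.4155.
Lower quotas: A 2, B 5, C 18 (sum 25, leaving 2 seats).
Remainders in descending order: B 0.8284, A 0.7561, C 0.4155.
Largest remainders: B, A receive the extra seats.
C receives 18.

18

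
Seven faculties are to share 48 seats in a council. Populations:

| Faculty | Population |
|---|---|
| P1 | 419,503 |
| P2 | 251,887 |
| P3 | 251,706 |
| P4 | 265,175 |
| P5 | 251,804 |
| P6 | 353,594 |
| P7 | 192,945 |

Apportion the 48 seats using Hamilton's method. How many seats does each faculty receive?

P1 10, P2 6, P3 6, P4 6, P5 6, P6 9, P7 5

The standard divisor is 1986614/48 ≈ 41387.792.
Standard quotas: P1 10.1359, P2 6.0860, P3 6.0816, P4 6.4071, P5 6.0840, P6 8.5434, P7 4.6619.
Lower quotas: P1 10, P2 6, P3 6, P4 6, P5 6, P6 8, P7 4 (sum 46, leaving 2 seats).
Remainders in descending order: P7 0.6619, P6 0.5434, P4 0.4071, P1 0.1359, P2 0.0860, P5 0.0840, P3 0.0816.
The surplus seats go to P7, P6.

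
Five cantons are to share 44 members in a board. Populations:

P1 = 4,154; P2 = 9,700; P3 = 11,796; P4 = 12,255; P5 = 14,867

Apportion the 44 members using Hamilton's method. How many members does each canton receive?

P1 4, P2 8, P3 10, P4 10, P5 12

Total 52772; standard divisor 52772/44 ≈ 1199.364.
Standard quotas: P1 3.4635, P2 8.0876, P3 9.8352, P4 10.2179, P5 12.3957.
Lower quotas: P1 3, P2 8, P3 9, P4 10, P5 12 (sum 42, leaving 2 seats).
Remainders in descending order: P3 0.8352, P1 0.4635, P5 0.3957, P4 0.2179, P2 0.0876.
The surplus seats go to P3, P1.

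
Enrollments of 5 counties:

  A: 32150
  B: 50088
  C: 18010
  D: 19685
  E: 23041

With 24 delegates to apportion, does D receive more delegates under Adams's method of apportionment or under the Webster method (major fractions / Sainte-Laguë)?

Adams

Adams: A 5, B 8, C 3, D 4, E 4.
Webster: A 5, B 9, C 3, D 3, E 4.
D gets 4 under Adams and 3 under Webster.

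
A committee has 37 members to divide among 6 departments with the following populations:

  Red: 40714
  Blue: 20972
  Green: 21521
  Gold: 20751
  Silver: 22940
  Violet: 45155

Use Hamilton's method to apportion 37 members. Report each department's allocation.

Red: 9, Blue: 4, Green: 5, Gold: 4, Silver: 5, Violet: 10

Standard divisor: 172053 ÷ 37 ≈ 4650.081.
Standard quotas: Red 8.7555, Blue 4.5100, Green 4.6281, Gold 4.4625, Silver 4.9332, Violet 9.7106.
Lower quotas: Red 8, Blue 4, Green 4, Gold 4, Silver 4, Violet 9 (sum 33, leaving 4 seats).
Remainders in descending order: Silver 0.9332, Red 0.7555, Violet 0.7106, Green 0.6281, Blue 0.5100, Gold 0.4625.
The surplus seats go to Silver, Red, Violet, Green.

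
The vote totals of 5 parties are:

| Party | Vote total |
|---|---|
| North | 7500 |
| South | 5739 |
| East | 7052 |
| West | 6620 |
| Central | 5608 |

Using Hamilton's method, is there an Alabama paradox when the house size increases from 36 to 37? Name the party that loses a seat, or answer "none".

At 36 seats: North 8, South 7, East 8, West 7, Central 6.
At 37 seats: North 9, South 6, East 8, West 8, Central 6.
South drops from 7 to 6.

South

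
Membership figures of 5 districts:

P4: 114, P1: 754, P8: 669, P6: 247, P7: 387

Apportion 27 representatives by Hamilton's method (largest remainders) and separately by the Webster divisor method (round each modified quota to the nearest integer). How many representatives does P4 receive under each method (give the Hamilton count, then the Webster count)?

2 and 1

Hamilton: P4 2, P1 9, P8 8, P6 3, P7 5.
Webster: P4 1, P1 10, P8 8, P6 3, P7 5.
P4 gets 2 under Hamilton and 1 under Webster.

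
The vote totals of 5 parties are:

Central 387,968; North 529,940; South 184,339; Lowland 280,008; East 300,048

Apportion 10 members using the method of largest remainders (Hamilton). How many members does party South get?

Total 1682303; standard divisor 1682303/10 ≈ 168230.3.
Standard quotas: Central 2.3062, North 3.1501, South 1.0958, Lowland 1.6644, East 1.7836.
Lower quotas: Central 2, North 3, South 1, Lowland 1, East 1 (sum 8, leaving 2 seats).
Remainders in descending order: East 0.7836, Lowland 0.6644, Central 0.3062, North 0.1501, South 0.0958.
Largest remainders: East, Lowland receive the extra seats.
South receives 1.

1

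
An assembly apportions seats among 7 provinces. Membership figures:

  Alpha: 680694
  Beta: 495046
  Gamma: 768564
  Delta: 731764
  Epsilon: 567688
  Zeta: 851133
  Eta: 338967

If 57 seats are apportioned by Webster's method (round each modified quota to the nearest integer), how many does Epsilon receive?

7

Standard divisor 4433856/57 ≈ 77786.947; standard quotas: Alpha 8.751, Beta 6.364, Gamma 9.880, Delta 9.407, Epsilon 7.298, Zeta 10.942, Eta 4.358.
Rounding to the nearest integer gives 9, 6, 10, 9, 7, 11, 4 = 56 seats, so the divisor must be adjusted.
With modified divisor 76600: modified quotas Alpha 8.886, Beta 6.463, Gamma 10.033, Delta 9.553, Epsilon 7.411, Zeta 11.111, Eta 4.425.
Rounding to the nearest integer: Alpha 9, Beta 6, Gamma 10, Delta 10, Epsilon 7, Zeta 11, Eta 4 (total 57).
Epsilon receives 7.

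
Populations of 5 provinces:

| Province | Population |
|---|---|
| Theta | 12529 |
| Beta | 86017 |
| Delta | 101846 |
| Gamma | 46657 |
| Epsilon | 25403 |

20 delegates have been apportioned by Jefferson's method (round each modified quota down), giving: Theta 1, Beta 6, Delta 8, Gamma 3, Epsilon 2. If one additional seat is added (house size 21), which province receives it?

Beta

Priority for the next seat is population ÷ (current seats + 1).
Priorities: Theta 6264.500, Beta 12288.143, Delta 11316.222, Gamma 11664.250, Epsilon 8467.667.
Highest priority: Beta.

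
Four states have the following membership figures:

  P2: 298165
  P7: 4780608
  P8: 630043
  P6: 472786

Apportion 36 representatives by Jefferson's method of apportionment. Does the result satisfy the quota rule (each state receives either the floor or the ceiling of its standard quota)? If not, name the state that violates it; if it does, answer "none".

P7

Standard quotas: P2 1.736, P7 27.841, P8 3.669, P6 2.753.
Jefferson allocation: P2 1, P7 30, P8 3, P6 2.
P7 has quota 27.841 (lower 27, upper 28) but receives 30 — outside the quota interval.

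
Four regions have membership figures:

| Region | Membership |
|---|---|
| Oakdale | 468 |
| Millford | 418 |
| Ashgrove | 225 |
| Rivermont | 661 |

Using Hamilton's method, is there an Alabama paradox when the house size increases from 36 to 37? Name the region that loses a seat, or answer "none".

Ashgrove

At 36 seats: Oakdale 10, Millford 8, Ashgrove 5, Rivermont 13.
At 37 seats: Oakdale 10, Millford 9, Ashgrove 4, Rivermont 14.
Ashgrove drops from 5 to 4.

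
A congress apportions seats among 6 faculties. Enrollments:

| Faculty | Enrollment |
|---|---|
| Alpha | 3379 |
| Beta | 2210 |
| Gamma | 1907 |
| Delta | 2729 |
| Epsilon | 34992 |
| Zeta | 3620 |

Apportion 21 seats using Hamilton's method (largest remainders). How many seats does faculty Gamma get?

Standard divisor: 48837 ÷ 21 ≈ 2325.571.
Standard quotas: Alpha 1.4530, Beta 0.9503, Gamma 0.8200, Delta 1.1735, Epsilon 15.0466, Zeta 1.5566.
Lower quotas: Alpha 1, Beta 0, Gamma 0, Delta 1, Epsilon 15, Zeta 1 (sum 18, leaving 3 seats).
Remainders in descending order: Beta 0.9503, Gamma 0.8200, Zeta 0.5566, Alpha 0.4530, Delta 0.1735, Epsilon 0.0466.
Largest remainders: Beta, Gamma, Zeta receive the extra seats.
Gamma receives 1.

1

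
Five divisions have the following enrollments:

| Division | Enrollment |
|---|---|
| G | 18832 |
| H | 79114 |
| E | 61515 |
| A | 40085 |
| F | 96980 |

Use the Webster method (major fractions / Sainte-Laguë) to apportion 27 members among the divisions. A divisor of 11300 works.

With modified divisor 11300: modified quotas G 1.667, H 7.001, E 5.444, A 3.547, F 8.582.
Rounding to the nearest integer: G 2, H 7, E 5, A 4, F 9 (total 27).

G=2; H=7; E=5; A=4; F=9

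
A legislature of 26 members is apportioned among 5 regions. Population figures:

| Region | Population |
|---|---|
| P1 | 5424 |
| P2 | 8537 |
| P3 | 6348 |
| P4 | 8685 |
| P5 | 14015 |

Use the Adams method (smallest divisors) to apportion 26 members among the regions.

Standard divisor 43009/26 ≈ 1654.192; standard quotas: P1 3.279, P2 5.161, P3 3.838, P4 5.250, P5 8.472.
Rounding up gives 4, 6, 4, 6, 9 = 29 seats, so the divisor must be adjusted.
With modified divisor 1780: modified quotas P1 3.047, P2 4.796, P3 3.566, P4 4.879, P5 7.874.
Rounding up: P1 4, P2 5, P3 4, P4 5, P5 8 (total 26).

P1: 4, P2: 5, P3: 4, P4: 5, P5: 8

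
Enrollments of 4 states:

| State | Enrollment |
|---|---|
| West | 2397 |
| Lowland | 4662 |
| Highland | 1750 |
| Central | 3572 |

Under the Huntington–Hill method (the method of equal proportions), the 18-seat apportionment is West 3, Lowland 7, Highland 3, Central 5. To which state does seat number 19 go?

West

Priority for the next seat is population ÷ (√(s·(s+1))).
Priorities: West 691.954, Lowland 622.986, Highland 505.181, Central 652.155.
Highest priority: West.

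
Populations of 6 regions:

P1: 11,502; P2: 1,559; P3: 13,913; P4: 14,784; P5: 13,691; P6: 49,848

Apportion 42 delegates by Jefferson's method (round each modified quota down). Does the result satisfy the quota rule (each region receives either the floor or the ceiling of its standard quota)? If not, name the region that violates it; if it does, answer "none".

Standard quotas: P1 4.588, P2 0.622, P3 5.550, P4 5.897, P5 5.461, P6 19.883.
Jefferson allocation: P1 4, P2 0, P3 6, P4 6, P5 5, P6 21.
P6 has quota 19.883 (lower 19, upper 20) but receives 21 — outside the quota interval.

P6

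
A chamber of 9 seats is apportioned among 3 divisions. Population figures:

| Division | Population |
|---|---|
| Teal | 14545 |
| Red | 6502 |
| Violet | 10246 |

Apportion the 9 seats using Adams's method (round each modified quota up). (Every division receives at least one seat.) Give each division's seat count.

Teal=4; Red=2; Violet=3

Standard divisor 31293/9 ≈ 3477; standard quotas: Teal 4.183, Red 1.870, Violet 2.947.
Rounding up gives 5, 2, 3 = 10 seats, so the divisor must be adjusted.
With modified divisor 4200: modified quotas Teal 3.463, Red 1.548, Violet 2.440.
Rounding up: Teal 4, Red 2, Violet 3 (total 9).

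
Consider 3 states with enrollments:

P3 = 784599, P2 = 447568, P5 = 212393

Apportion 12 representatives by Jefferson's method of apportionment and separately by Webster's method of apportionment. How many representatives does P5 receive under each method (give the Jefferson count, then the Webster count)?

1 and 2

Jefferson: P3 7, P2 4, P5 1.
Webster: P3 6, P2 4, P5 2.
P5 gets 1 under Jefferson and 2 under Webster.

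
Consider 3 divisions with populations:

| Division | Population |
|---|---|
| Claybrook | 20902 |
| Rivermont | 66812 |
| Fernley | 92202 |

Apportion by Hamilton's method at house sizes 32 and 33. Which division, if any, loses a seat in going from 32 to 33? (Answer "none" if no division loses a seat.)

none

At 32 seats: Claybrook 4, Rivermont 12, Fernley 16.
At 33 seats: Claybrook 4, Rivermont 12, Fernley 17.
No division's allocation decreased.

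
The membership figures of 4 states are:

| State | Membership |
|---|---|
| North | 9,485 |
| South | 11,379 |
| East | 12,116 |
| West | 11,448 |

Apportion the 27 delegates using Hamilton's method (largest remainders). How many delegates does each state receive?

North 6; South 7; East 7; West 7

Standard divisor: 44428 ÷ 27 ≈ 1645.481.
Standard quotas: North 5.7643, South 6.9153, East 7.3632, West 6.9572.
Lower quotas: North 5, South 6, East 7, West 6 (sum 24, leaving 3 seats).
Remainders in descending order: West 0.9572, South 0.9153, North 0.7643, East 0.3632.
The surplus seats go to West, South, North.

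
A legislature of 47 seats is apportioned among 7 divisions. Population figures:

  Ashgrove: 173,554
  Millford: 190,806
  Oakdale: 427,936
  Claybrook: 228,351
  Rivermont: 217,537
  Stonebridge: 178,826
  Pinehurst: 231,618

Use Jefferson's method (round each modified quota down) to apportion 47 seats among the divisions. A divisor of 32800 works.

With modified divisor 32800: modified quotas Ashgrove 5.291, Millford 5.817, Oakdale 13.047, Claybrook 6.962, Rivermont 6.632, Stonebridge 5.452, Pinehurst 7.062.
Rounding down: Ashgrove 5, Millford 5, Oakdale 13, Claybrook 6, Rivermont 6, Stonebridge 5, Pinehurst 7 (total 47).

Ashgrove: 5, Millford: 5, Oakdale: 13, Claybrook: 6, Rivermont: 6, Stonebridge: 5, Pinehurst: 7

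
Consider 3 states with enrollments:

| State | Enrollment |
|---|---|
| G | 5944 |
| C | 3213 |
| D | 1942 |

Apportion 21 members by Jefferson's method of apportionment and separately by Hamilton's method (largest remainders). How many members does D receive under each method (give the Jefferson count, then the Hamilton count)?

3 and 4

Jefferson: G 12, C 6, D 3.
Hamilton: G 11, C 6, D 4.
D gets 3 under Jefferson and 4 under Hamilton.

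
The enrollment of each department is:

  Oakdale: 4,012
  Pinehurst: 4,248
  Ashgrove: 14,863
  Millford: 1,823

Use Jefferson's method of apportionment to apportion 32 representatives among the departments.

Standard divisor 24946/32 ≈ 779.562; standard quotas: Oakdale 5.146, Pinehurst 5.449, Ashgrove 19.066, Millford 2.338.
Rounding down gives 5, 5, 19, 2 = 31 seats, so the divisor must be adjusted.
With modified divisor 730: modified quotas Oakdale 5.496, Pinehurst 5.819, Ashgrove 20.360, Millford 2.497.
Rounding down: Oakdale 5, Pinehurst 5, Ashgrove 20, Millford 2 (total 32).

Oakdale 5, Pinehurst 5, Ashgrove 20, Millford 2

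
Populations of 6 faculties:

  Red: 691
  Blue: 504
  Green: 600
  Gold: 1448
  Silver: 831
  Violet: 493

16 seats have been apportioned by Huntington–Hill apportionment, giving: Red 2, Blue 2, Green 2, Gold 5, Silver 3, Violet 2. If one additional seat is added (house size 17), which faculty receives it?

Red

Priority for the next seat is population ÷ (√(s·(s+1))).
Priorities: Red 282.100, Blue 205.757, Green 244.949, Gold 264.367, Silver 239.889, Violet 201.266.
Highest priority: Red.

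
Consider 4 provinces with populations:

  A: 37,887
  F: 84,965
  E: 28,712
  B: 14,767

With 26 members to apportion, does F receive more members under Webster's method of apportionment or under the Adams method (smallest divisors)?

Webster: A 6, F 13, E 5, B 2.
Adams: A 6, F 12, E 5, B 3.
F gets 13 under Webster and 12 under Adams.

Webster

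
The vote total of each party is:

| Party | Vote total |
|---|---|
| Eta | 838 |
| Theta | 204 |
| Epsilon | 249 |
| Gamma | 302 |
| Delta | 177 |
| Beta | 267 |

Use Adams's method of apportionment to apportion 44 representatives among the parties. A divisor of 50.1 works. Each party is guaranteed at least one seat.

With modified divisor 50.1: modified quotas Eta 16.727, Theta 4.072, Epsilon 4.970, Gamma 6.028, Delta 3.533, Beta 5.329.
Rounding up: Eta 17, Theta 5, Epsilon 5, Gamma 7, Delta 4, Beta 6 (total 44).

Eta 17, Theta 5, Epsilon 5, Gamma 7, Delta 4, Beta 6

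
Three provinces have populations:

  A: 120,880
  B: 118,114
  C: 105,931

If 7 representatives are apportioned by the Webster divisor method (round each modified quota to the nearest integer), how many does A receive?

3

Standard divisor 344925/7 ≈ 49275; standard quotas: A 2.453, B 2.397, C 2.150.
Rounding to the nearest integer gives 2, 2, 2 = 6 seats, so the divisor must be adjusted.
With modified divisor 47800: modified quotas A 2.529, B 2.471, C 2.216.
Rounding to the nearest integer: A 3, B 2, C 2 (total 7).
A receives 3.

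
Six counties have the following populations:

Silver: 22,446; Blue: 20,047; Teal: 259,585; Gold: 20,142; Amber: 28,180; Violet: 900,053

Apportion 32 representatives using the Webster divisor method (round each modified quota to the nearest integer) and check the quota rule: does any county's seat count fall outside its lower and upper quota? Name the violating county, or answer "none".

Standard quotas: Silver 0.574, Blue 0.513, Teal 6.643, Gold 0.515, Amber 0.721, Violet 23.033.
Webster allocation: Silver 1, Blue 1, Teal 6, Gold 1, Amber 1, Violet 22.
Violet has quota 23.033 (lower 23, upper 24) but receives 22 — outside the quota interval.

Violet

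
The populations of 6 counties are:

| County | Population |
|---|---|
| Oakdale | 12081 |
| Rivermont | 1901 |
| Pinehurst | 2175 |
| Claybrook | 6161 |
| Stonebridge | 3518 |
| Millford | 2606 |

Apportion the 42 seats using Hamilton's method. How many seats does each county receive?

Total 28442; standard divisor 28442/42 ≈ 677.19.
Standard quotas: Oakdale 17.8399, Rivermont 2.8072, Pinehurst 3.2118, Claybrook 9.0979, Stonebridge 5.1950, Millford 3.8483.
Lower quotas: Oakdale 17, Rivermont 2, Pinehurst 3, Claybrook 9, Stonebridge 5, Millford 3 (sum 39, leaving 3 seats).
Remainders in descending order: Millford 0.8483, Oakdale 0.8399, Rivermont 0.8072, Pinehurst 0.2118, Stonebridge 0.1950, Claybrook 0.0979.
Largest remainders: Millford, Oakdale, Rivermont receive the extra seats.

Oakdale 18; Rivermont 3; Pinehurst 3; Claybrook 9; Stonebridge 5; Millford 4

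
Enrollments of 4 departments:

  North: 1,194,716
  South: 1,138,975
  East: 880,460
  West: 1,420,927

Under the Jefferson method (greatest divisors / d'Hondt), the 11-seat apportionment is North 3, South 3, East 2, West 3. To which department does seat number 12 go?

Priority for the next seat is population ÷ (current seats + 1).
Priorities: North 298679.000, South 284743.750, East 293486.667, West 355231.750.
Highest priority: West.

West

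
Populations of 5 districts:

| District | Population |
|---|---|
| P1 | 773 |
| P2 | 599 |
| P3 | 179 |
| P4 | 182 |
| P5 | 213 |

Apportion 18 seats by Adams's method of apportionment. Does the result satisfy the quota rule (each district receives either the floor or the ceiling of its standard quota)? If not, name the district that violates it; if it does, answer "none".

Standard quotas: P1 7.150, P2 5.541, P3 1.656, P4 1.683, P5 1.970.
Adams allocation: P1 7, P2 5, P3 2, P4 2, P5 2.
Every allocation lies between the lower and upper quota.

none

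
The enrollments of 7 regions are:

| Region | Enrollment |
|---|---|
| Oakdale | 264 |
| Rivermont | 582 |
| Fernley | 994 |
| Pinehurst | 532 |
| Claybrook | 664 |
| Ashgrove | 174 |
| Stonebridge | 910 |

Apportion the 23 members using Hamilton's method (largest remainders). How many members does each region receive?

Oakdale 1, Rivermont 3, Fernley 6, Pinehurst 3, Claybrook 4, Ashgrove 1, Stonebridge 5

Standard divisor: 4120 ÷ 23 ≈ 179.13.
Standard quotas: Oakdale 1.474, Rivermont 3.249, Fernley 5.549, Pinehurst 2.970, Claybrook 3.707, Ashgrove 0.971, Stonebridge 5.080.
Lower quotas: Oakdale 1, Rivermont 3, Fernley 5, Pinehurst 2, Claybrook 3, Ashgrove 0, Stonebridge 5 (sum 19, leaving 4 seats).
Remainders in descending order: Ashgrove 0.971, Pinehurst 0.970, Claybrook 0.707, Fernley 0.549, Oakdale 0.474, Rivermont 0.249, Stonebridge 0.080.
The surplus seats go to Ashgrove, Pinehurst, Claybrook, Fernley.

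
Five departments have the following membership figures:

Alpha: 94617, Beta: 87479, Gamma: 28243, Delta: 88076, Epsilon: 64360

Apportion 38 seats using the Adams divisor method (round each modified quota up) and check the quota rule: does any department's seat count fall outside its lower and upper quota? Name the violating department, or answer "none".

none

Standard quotas: Alpha 9.911, Beta 9.163, Gamma 2.958, Delta 9.226, Epsilon 6.742.
Adams allocation: Alpha 10, Beta 9, Gamma 3, Delta 9, Epsilon 7.
Every allocation lies between the lower and upper quota.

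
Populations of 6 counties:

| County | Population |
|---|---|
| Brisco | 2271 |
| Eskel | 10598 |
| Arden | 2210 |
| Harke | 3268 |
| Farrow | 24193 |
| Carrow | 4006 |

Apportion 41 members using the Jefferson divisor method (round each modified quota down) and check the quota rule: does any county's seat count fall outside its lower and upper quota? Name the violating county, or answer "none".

Standard quotas: Brisco 2.000, Eskel 9.335, Arden 1.947, Harke 2.879, Farrow 21.310, Carrow 3.529.
Jefferson allocation: Brisco 2, Eskel 9, Arden 2, Harke 3, Farrow 22, Carrow 3.
Every allocation lies between the lower and upper quota.

none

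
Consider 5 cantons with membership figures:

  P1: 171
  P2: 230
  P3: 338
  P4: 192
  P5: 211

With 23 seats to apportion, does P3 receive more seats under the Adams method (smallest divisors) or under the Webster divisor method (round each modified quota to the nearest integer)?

Webster

Adams: P1 4, P2 5, P3 6, P4 4, P5 4.
Webster: P1 3, P2 5, P3 7, P4 4, P5 4.
P3 gets 6 under Adams and 7 under Webster.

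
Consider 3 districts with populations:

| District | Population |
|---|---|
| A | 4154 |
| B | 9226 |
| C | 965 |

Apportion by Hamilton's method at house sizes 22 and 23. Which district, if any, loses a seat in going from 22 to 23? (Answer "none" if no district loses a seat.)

C

At 22 seats: A 6, B 14, C 2.
At 23 seats: A 7, B 15, C 1.
C drops from 2 to 1.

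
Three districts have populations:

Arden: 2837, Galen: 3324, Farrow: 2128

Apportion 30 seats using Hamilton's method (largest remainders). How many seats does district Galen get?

Standard divisor: 8289 ÷ 30 ≈ 276.3.
Standard quotas: Arden 10.268, Galen 12.030, Farrow 7.702.
Lower quotas: Arden 10, Galen 12, Farrow 7 (sum 29, leaving 1 seat).
Remainders in descending order: Farrow 0.702, Arden 0.268, Galen 0.030.
The surplus seat goes to Farrow.
Galen receives 12.

12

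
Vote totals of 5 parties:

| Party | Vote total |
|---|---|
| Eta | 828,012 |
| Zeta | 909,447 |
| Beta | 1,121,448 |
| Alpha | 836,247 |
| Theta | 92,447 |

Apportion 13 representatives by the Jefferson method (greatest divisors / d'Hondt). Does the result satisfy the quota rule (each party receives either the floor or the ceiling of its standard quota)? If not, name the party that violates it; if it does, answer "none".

Standard quotas: Eta 2.842, Zeta 3.121, Beta 3.849, Alpha 2.870, Theta 0.317.
Jefferson allocation: Eta 3, Zeta 3, Beta 4, Alpha 3, Theta 0.
Every allocation lies between the lower and upper quota.

none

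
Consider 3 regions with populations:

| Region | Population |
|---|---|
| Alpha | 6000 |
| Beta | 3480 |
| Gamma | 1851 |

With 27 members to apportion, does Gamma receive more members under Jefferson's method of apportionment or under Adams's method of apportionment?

Adams

Jefferson: Alpha 15, Beta 8, Gamma 4.
Adams: Alpha 14, Beta 8, Gamma 5.
Gamma gets 4 under Jefferson and 5 under Adams.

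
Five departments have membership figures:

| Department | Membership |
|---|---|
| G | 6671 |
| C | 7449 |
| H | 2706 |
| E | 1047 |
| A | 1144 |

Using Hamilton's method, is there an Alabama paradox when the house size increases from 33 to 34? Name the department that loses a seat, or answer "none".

At 33 seats: G 11, C 13, H 5, E 2, A 2.
At 34 seats: G 12, C 13, H 5, E 2, A 2.
No department's allocation decreased.

none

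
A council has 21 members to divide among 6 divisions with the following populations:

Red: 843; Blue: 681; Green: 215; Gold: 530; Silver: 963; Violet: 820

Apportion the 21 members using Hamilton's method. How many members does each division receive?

Red 4, Blue 4, Green 1, Gold 3, Silver 5, Violet 4

The standard divisor is 4052/21 ≈ 192.952.
Standard quotas: Red 4.369, Blue 3.529, Green 1.114, Gold 2.747, Silver 4.991, Violet 4.250.
Lower quotas: Red 4, Blue 3, Green 1, Gold 2, Silver 4, Violet 4 (sum 18, leaving 3 seats).
Remainders in descending order: Silver 0.991, Gold 0.747, Blue 0.529, Red 0.369, Violet 0.250, Green 0.114.
Largest remainders: Silver, Gold, Blue receive the extra seats.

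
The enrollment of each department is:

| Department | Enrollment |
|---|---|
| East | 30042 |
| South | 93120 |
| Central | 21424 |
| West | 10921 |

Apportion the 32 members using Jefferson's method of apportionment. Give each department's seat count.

Standard divisor 155507/32 ≈ 4859.594; standard quotas: East 6.182, South 19.162, Central 4.409, West 2.247.
Rounding down gives 6, 19, 4, 2 = 31 seats, so the divisor must be adjusted.
With modified divisor 4500: modified quotas East 6.676, South 20.693, Central 4.761, West 2.427.
Rounding down: East 6, South 20, Central 4, West 2 (total 32).

East 6; South 20; Central 4; West 2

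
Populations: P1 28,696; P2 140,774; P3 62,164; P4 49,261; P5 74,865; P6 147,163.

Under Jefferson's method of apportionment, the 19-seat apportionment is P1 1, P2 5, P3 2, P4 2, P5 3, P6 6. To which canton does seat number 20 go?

P2

Priority for the next seat is population ÷ (current seats + 1).
Priorities: P1 14348.000, P2 23462.333, P3 20721.333, P4 16420.333, P5 18716.250, P6 21023.286.
Highest priority: P2.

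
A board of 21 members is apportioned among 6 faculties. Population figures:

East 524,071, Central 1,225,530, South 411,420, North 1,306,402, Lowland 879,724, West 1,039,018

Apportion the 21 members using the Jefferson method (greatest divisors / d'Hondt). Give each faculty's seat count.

East 2, Central 5, South 1, North 5, Lowland 4, West 4

Standard divisor 5386165/21 ≈ 256484.048; standard quotas: East 2.043, Central 4.778, South 1.604, North 5.094, Lowland 3.430, West 4.051.
Rounding down gives 2, 4, 1, 5, 3, 4 = 19 seats, so the divisor must be adjusted.
With modified divisor 218800: modified quotas East 2.395, Central 5.601, South 1.880, North 5.971, Lowland 4.021, West 4.749.
Rounding down: East 2, Central 5, South 1, North 5, Lowland 4, West 4 (total 21).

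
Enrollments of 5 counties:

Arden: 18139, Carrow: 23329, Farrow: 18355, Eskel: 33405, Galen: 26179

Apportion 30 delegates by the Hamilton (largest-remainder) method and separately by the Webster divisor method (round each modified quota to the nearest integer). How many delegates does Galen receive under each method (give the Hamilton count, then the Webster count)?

7 and 6

Hamilton: Arden 4, Carrow 6, Farrow 5, Eskel 8, Galen 7.
Webster: Arden 5, Carrow 6, Farrow 5, Eskel 8, Galen 6.
Galen gets 7 under Hamilton and 6 under Webster.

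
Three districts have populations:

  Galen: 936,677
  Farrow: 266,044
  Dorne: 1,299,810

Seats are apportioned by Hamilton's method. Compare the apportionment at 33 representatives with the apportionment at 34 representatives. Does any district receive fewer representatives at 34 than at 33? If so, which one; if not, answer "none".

At 33 seats: Galen 12, Farrow 4, Dorne 17.
At 34 seats: Galen 13, Farrow 3, Dorne 18.
Farrow drops from 4 to 3.

Farrow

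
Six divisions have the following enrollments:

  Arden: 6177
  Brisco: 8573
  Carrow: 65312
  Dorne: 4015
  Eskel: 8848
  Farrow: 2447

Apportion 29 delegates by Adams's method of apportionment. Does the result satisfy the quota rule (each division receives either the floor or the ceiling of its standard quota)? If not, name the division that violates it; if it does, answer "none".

Carrow

Standard quotas: Arden 1.878, Brisco 2.607, Carrow 19.860, Dorne 1.221, Eskel 2.690, Farrow 0.744.
Adams allocation: Arden 2, Brisco 3, Carrow 18, Dorne 2, Eskel 3, Farrow 1.
Carrow has quota 19.860 (lower 19, upper 20) but receives 18 — outside the quota interval.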